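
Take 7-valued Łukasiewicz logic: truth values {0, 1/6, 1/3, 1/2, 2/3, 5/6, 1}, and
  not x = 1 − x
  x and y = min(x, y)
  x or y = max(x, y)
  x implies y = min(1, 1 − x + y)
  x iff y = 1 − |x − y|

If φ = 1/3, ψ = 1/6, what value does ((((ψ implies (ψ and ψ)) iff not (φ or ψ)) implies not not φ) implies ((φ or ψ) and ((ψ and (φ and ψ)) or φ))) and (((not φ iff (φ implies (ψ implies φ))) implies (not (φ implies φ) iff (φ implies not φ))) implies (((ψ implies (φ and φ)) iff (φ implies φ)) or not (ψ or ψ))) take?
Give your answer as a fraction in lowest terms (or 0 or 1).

2/3

ψ and ψ = 1/6 and 1/6 = 1/6
ψ implies (ψ and ψ) = 1/6 implies 1/6 = 1
φ or ψ = 1/3 or 1/6 = 1/3
not (φ or ψ) = not 1/3 = 2/3
(ψ implies (ψ and ψ)) iff not (φ or ψ) = 1 iff 2/3 = 2/3
not φ = not 1/3 = 2/3
not not φ = not 2/3 = 1/3
((ψ implies (ψ and ψ)) iff not (φ or ψ)) implies not not φ = 2/3 implies 1/3 = 2/3
φ or ψ = 1/3 or 1/6 = 1/3
φ and ψ = 1/3 and 1/6 = 1/6
ψ and (φ and ψ) = 1/6 and 1/6 = 1/6
(ψ and (φ and ψ)) or φ = 1/6 or 1/3 = 1/3
(φ or ψ) and ((ψ and (φ and ψ)) or φ) = 1/3 and 1/3 = 1/3
(((ψ implies (ψ and ψ)) iff not (φ or ψ)) implies not not φ) implies ((φ or ψ) and ((ψ and (φ and ψ)) or φ)) = 2/3 implies 1/3 = 2/3
not φ = not 1/3 = 2/3
ψ implies φ = 1/6 implies 1/3 = 1
φ implies (ψ implies φ) = 1/3 implies 1 = 1
not φ iff (φ implies (ψ implies φ)) = 2/3 iff 1 = 2/3
φ implies φ = 1/3 implies 1/3 = 1
not (φ implies φ) = not 1 = 0
not φ = not 1/3 = 2/3
φ implies not φ = 1/3 implies 2/3 = 1
not (φ implies φ) iff (φ implies not φ) = 0 iff 1 = 0
(not φ iff (φ implies (ψ implies φ))) implies (not (φ implies φ) iff (φ implies not φ)) = 2/3 implies 0 = 1/3
φ and φ = 1/3 and 1/3 = 1/3
ψ implies (φ and φ) = 1/6 implies 1/3 = 1
φ implies φ = 1/3 implies 1/3 = 1
(ψ implies (φ and φ)) iff (φ implies φ) = 1 iff 1 = 1
ψ or ψ = 1/6 or 1/6 = 1/6
not (ψ or ψ) = not 1/6 = 5/6
((ψ implies (φ and φ)) iff (φ implies φ)) or not (ψ or ψ) = 1 or 5/6 = 1
((not φ iff (φ implies (ψ implies φ))) implies (not (φ implies φ) iff (φ implies not φ))) implies (((ψ implies (φ and φ)) iff (φ implies φ)) or not (ψ or ψ)) = 1/3 implies 1 = 1
((((ψ implies (ψ and ψ)) iff not (φ or ψ)) implies not not φ) implies ((φ or ψ) and ((ψ and (φ and ψ)) or φ))) and (((not φ iff (φ implies (ψ implies φ))) implies (not (φ implies φ) iff (φ implies not φ))) implies (((ψ implies (φ and φ)) iff (φ implies φ)) or not (ψ or ψ))) = 2/3 and 1 = 2/3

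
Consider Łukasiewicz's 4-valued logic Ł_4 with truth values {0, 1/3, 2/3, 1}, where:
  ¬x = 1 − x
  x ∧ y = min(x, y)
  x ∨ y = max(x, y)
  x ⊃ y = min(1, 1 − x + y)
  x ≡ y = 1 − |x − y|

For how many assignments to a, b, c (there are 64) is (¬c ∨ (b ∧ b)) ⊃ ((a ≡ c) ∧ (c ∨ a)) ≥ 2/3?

41

value 1: 24 assignments (counts)
value 2/3: 17 assignments (counts)
value 1/3: 14 assignments
value 0: 9 assignments
So 41 of the 64 assignments meet the threshold.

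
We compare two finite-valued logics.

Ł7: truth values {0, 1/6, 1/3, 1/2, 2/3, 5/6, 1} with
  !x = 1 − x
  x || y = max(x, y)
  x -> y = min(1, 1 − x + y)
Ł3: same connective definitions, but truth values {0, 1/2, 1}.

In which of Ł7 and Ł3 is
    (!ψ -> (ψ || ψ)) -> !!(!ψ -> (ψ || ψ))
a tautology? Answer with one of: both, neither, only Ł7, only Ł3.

In Ł7: every assignment gives 1 — tautology.
In Ł3: every assignment gives 1 — tautology.

both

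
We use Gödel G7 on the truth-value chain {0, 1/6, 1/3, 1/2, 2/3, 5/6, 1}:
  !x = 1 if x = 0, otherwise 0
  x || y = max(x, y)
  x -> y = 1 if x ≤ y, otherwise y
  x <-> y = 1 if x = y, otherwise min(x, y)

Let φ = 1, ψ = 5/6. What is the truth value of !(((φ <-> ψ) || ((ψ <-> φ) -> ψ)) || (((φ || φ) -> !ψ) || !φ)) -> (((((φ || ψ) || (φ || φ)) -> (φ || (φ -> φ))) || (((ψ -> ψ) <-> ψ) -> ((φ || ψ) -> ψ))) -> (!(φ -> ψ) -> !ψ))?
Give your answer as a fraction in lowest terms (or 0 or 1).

1

φ <-> ψ = 1 <-> 5/6 = 5/6
ψ <-> φ = 5/6 <-> 1 = 5/6
(ψ <-> φ) -> ψ = 5/6 -> 5/6 = 1
(φ <-> ψ) || ((ψ <-> φ) -> ψ) = 5/6 || 1 = 1
φ || φ = 1 || 1 = 1
!ψ = !5/6 = 0
(φ || φ) -> !ψ = 1 -> 0 = 0
!φ = !1 = 0
((φ || φ) -> !ψ) || !φ = 0 || 0 = 0
((φ <-> ψ) || ((ψ <-> φ) -> ψ)) || (((φ || φ) -> !ψ) || !φ) = 1 || 0 = 1
!(((φ <-> ψ) || ((ψ <-> φ) -> ψ)) || (((φ || φ) -> !ψ) || !φ)) = !1 = 0
φ || ψ = 1 || 5/6 = 1
φ || φ = 1 || 1 = 1
(φ || ψ) || (φ || φ) = 1 || 1 = 1
φ -> φ = 1 -> 1 = 1
φ || (φ -> φ) = 1 || 1 = 1
((φ || ψ) || (φ || φ)) -> (φ || (φ -> φ)) = 1 -> 1 = 1
ψ -> ψ = 5/6 -> 5/6 = 1
(ψ -> ψ) <-> ψ = 1 <-> 5/6 = 5/6
φ || ψ = 1 || 5/6 = 1
(φ || ψ) -> ψ = 1 -> 5/6 = 5/6
((ψ -> ψ) <-> ψ) -> ((φ || ψ) -> ψ) = 5/6 -> 5/6 = 1
(((φ || ψ) || (φ || φ)) -> (φ || (φ -> φ))) || (((ψ -> ψ) <-> ψ) -> ((φ || ψ) -> ψ)) = 1 || 1 = 1
φ -> ψ = 1 -> 5/6 = 5/6
!(φ -> ψ) = !5/6 = 0
!ψ = !5/6 = 0
!(φ -> ψ) -> !ψ = 0 -> 0 = 1
((((φ || ψ) || (φ || φ)) -> (φ || (φ -> φ))) || (((ψ -> ψ) <-> ψ) -> ((φ || ψ) -> ψ))) -> (!(φ -> ψ) -> !ψ) = 1 -> 1 = 1
!(((φ <-> ψ) || ((ψ <-> φ) -> ψ)) || (((φ || φ) -> !ψ) || !φ)) -> (((((φ || ψ) || (φ || φ)) -> (φ || (φ -> φ))) || (((ψ -> ψ) <-> ψ) -> ((φ || ψ) -> ψ))) -> (!(φ -> ψ) -> !ψ)) = 0 -> 1 = 1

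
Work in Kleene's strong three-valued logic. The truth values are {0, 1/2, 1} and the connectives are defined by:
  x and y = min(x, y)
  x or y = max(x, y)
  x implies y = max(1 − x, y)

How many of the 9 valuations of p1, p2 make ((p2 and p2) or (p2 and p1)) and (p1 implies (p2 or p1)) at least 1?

3

p1 = 0, p2 = 0 ↦ 0  <
p1 = 0, p2 = 1/2 ↦ 1/2  <
p1 = 0, p2 = 1 ↦ 1  ≥
p1 = 1/2, p2 = 0 ↦ 0  <
p1 = 1/2, p2 = 1/2 ↦ 1/2  <
p1 = 1/2, p2 = 1 ↦ 1  ≥
p1 = 1, p2 = 0 ↦ 0  <
p1 = 1, p2 = 1/2 ↦ 1/2  <
p1 = 1, p2 = 1 ↦ 1  ≥
So 3 of the 9 assignments meet the threshold.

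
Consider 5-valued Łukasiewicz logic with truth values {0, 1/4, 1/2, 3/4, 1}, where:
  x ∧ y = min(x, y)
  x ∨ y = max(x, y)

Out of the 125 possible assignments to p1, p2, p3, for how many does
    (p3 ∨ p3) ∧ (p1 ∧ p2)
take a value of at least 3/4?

value 1: 1 assignment (counts)
value 3/4: 7 assignments (counts)
value 1/2: 19 assignments
value 1/4: 37 assignments
value 0: 61 assignments
So 8 of the 125 assignments meet the threshold.

8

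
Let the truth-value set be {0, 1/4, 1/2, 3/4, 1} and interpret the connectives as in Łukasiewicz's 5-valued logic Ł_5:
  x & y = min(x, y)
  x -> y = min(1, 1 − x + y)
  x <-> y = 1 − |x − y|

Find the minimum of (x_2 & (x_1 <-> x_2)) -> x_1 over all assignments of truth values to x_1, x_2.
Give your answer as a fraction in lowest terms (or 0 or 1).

Take x_1 = 0, x_2 = 1/2:
x_1 <-> x_2 = 0 <-> 1/2 = 1/2
x_2 & (x_1 <-> x_2) = 1/2 & 1/2 = 1/2
(x_2 & (x_1 <-> x_2)) -> x_1 = 1/2 -> 0 = 1/2
No assignment yields a value below 1/2, so this is the minimum.

1/2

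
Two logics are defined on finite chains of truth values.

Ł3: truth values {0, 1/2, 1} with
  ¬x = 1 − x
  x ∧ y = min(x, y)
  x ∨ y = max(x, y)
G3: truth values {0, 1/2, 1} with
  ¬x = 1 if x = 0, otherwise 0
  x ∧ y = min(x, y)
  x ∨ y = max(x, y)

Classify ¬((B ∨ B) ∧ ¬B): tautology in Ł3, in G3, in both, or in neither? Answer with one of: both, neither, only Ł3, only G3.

only G3

In Ł3: at B = 1/2 the value is 1/2 — not a tautology.
In G3: every assignment gives 1 — tautology.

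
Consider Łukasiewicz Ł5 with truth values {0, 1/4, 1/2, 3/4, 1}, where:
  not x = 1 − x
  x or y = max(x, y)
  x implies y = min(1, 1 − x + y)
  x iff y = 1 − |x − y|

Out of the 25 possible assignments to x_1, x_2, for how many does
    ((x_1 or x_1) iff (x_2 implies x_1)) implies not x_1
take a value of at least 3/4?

14

value 1: 12 assignments (counts)
value 3/4: 2 assignments (counts)
value 1/2: 5 assignments
value 1/4: 1 assignment
value 0: 5 assignments
So 14 of the 25 assignments meet the threshold.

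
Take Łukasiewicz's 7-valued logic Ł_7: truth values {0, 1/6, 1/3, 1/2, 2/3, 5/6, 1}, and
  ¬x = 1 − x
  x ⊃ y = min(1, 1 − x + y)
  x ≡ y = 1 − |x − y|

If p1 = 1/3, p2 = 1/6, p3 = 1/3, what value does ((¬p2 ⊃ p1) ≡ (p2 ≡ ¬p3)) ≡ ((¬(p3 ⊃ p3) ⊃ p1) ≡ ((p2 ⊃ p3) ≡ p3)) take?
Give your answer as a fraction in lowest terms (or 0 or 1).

1/3

¬p2 = ¬1/6 = 5/6
¬p2 ⊃ p1 = 5/6 ⊃ 1/3 = 1/2
¬p3 = ¬1/3 = 2/3
p2 ≡ ¬p3 = 1/6 ≡ 2/3 = 1/2
(¬p2 ⊃ p1) ≡ (p2 ≡ ¬p3) = 1/2 ≡ 1/2 = 1
p3 ⊃ p3 = 1/3 ⊃ 1/3 = 1
¬(p3 ⊃ p3) = ¬1 = 0
¬(p3 ⊃ p3) ⊃ p1 = 0 ⊃ 1/3 = 1
p2 ⊃ p3 = 1/6 ⊃ 1/3 = 1
(p2 ⊃ p3) ≡ p3 = 1 ≡ 1/3 = 1/3
(¬(p3 ⊃ p3) ⊃ p1) ≡ ((p2 ⊃ p3) ≡ p3) = 1 ≡ 1/3 = 1/3
((¬p2 ⊃ p1) ≡ (p2 ≡ ¬p3)) ≡ ((¬(p3 ⊃ p3) ⊃ p1) ≡ ((p2 ⊃ p3) ≡ p3)) = 1 ≡ 1/3 = 1/3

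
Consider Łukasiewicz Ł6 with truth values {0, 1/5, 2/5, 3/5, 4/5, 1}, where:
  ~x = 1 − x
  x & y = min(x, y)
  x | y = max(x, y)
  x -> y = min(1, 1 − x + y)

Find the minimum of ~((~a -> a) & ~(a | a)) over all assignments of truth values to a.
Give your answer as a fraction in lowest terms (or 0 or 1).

2/5

Take a = 2/5:
~a = ~2/5 = 3/5
~a -> a = 3/5 -> 2/5 = 4/5
a | a = 2/5 | 2/5 = 2/5
~(a | a) = ~2/5 = 3/5
(~a -> a) & ~(a | a) = 4/5 & 3/5 = 3/5
~((~a -> a) & ~(a | a)) = ~3/5 = 2/5
No assignment yields a value below 2/5, so this is the minimum.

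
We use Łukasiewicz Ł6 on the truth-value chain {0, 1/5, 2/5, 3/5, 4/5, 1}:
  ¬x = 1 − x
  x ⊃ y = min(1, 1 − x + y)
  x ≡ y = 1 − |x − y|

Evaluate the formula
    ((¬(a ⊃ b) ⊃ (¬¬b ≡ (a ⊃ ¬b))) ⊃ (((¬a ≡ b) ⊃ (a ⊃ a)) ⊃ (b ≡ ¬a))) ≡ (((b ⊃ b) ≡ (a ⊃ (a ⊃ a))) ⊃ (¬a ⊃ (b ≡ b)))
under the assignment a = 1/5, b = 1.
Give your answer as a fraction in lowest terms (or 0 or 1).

a ⊃ b = 1/5 ⊃ 1 = 1
¬(a ⊃ b) = ¬1 = 0
¬b = ¬1 = 0
¬¬b = ¬0 = 1
¬b = ¬1 = 0
a ⊃ ¬b = 1/5 ⊃ 0 = 4/5
¬¬b ≡ (a ⊃ ¬b) = 1 ≡ 4/5 = 4/5
¬(a ⊃ b) ⊃ (¬¬b ≡ (a ⊃ ¬b)) = 0 ⊃ 4/5 = 1
¬a = ¬1/5 = 4/5
¬a ≡ b = 4/5 ≡ 1 = 4/5
a ⊃ a = 1/5 ⊃ 1/5 = 1
(¬a ≡ b) ⊃ (a ⊃ a) = 4/5 ⊃ 1 = 1
¬a = ¬1/5 = 4/5
b ≡ ¬a = 1 ≡ 4/5 = 4/5
((¬a ≡ b) ⊃ (a ⊃ a)) ⊃ (b ≡ ¬a) = 1 ⊃ 4/5 = 4/5
(¬(a ⊃ b) ⊃ (¬¬b ≡ (a ⊃ ¬b))) ⊃ (((¬a ≡ b) ⊃ (a ⊃ a)) ⊃ (b ≡ ¬a)) = 1 ⊃ 4/5 = 4/5
b ⊃ b = 1 ⊃ 1 = 1
a ⊃ a = 1/5 ⊃ 1/5 = 1
a ⊃ (a ⊃ a) = 1/5 ⊃ 1 = 1
(b ⊃ b) ≡ (a ⊃ (a ⊃ a)) = 1 ≡ 1 = 1
¬a = ¬1/5 = 4/5
b ≡ b = 1 ≡ 1 = 1
¬a ⊃ (b ≡ b) = 4/5 ⊃ 1 = 1
((b ⊃ b) ≡ (a ⊃ (a ⊃ a))) ⊃ (¬a ⊃ (b ≡ b)) = 1 ⊃ 1 = 1
((¬(a ⊃ b) ⊃ (¬¬b ≡ (a ⊃ ¬b))) ⊃ (((¬a ≡ b) ⊃ (a ⊃ a)) ⊃ (b ≡ ¬a))) ≡ (((b ⊃ b) ≡ (a ⊃ (a ⊃ a))) ⊃ (¬a ⊃ (b ≡ b))) = 4/5 ≡ 1 = 4/5

4/5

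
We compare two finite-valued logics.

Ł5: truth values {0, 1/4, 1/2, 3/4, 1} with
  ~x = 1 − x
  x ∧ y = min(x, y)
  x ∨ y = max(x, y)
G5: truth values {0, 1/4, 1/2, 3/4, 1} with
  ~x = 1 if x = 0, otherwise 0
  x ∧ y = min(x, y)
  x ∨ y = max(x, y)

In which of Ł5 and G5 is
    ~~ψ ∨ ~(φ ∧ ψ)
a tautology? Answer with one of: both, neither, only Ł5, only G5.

In Ł5: at φ = 1/4, ψ = 1/4 the value is 3/4 — not a tautology.
In G5: every assignment gives 1 — tautology.

only G5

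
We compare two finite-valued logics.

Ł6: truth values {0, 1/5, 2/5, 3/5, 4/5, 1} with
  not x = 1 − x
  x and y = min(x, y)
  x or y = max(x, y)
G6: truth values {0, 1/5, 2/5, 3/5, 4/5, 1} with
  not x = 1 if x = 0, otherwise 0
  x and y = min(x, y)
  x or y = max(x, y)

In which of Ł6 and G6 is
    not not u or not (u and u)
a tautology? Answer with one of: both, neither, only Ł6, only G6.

only G6

In Ł6: at u = 1/5 the value is 4/5 — not a tautology.
In G6: every assignment gives 1 — tautology.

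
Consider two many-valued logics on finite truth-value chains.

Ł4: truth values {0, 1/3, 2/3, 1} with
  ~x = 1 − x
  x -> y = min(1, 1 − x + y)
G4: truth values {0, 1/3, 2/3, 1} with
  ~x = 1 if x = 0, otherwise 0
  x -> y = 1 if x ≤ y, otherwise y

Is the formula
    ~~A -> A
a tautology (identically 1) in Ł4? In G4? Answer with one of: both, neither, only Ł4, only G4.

only Ł4

In Ł4: every assignment gives 1 — tautology.
In G4: at A = 1/3 the value is 1/3 — not a tautology.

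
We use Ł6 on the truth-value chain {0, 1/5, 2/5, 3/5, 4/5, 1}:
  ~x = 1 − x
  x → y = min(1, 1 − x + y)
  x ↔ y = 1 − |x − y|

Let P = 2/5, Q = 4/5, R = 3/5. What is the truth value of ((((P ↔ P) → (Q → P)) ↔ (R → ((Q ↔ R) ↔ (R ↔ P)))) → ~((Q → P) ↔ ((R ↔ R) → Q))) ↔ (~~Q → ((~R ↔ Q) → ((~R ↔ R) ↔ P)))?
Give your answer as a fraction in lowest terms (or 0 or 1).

P ↔ P = 2/5 ↔ 2/5 = 1
Q → P = 4/5 → 2/5 = 3/5
(P ↔ P) → (Q → P) = 1 → 3/5 = 3/5
Q ↔ R = 4/5 ↔ 3/5 = 4/5
R ↔ P = 3/5 ↔ 2/5 = 4/5
(Q ↔ R) ↔ (R ↔ P) = 4/5 ↔ 4/5 = 1
R → ((Q ↔ R) ↔ (R ↔ P)) = 3/5 → 1 = 1
((P ↔ P) → (Q → P)) ↔ (R → ((Q ↔ R) ↔ (R ↔ P))) = 3/5 ↔ 1 = 3/5
Q → P = 4/5 → 2/5 = 3/5
R ↔ R = 3/5 ↔ 3/5 = 1
(R ↔ R) → Q = 1 → 4/5 = 4/5
(Q → P) ↔ ((R ↔ R) → Q) = 3/5 ↔ 4/5 = 4/5
~((Q → P) ↔ ((R ↔ R) → Q)) = ~4/5 = 1/5
(((P ↔ P) → (Q → P)) ↔ (R → ((Q ↔ R) ↔ (R ↔ P)))) → ~((Q → P) ↔ ((R ↔ R) → Q)) = 3/5 → 1/5 = 3/5
~Q = ~4/5 = 1/5
~~Q = ~1/5 = 4/5
~R = ~3/5 = 2/5
~R ↔ Q = 2/5 ↔ 4/5 = 3/5
~R = ~3/5 = 2/5
~R ↔ R = 2/5 ↔ 3/5 = 4/5
(~R ↔ R) ↔ P = 4/5 ↔ 2/5 = 3/5
(~R ↔ Q) → ((~R ↔ R) ↔ P) = 3/5 → 3/5 = 1
~~Q → ((~R ↔ Q) → ((~R ↔ R) ↔ P)) = 4/5 → 1 = 1
((((P ↔ P) → (Q → P)) ↔ (R → ((Q ↔ R) ↔ (R ↔ P)))) → ~((Q → P) ↔ ((R ↔ R) → Q))) ↔ (~~Q → ((~R ↔ Q) → ((~R ↔ R) ↔ P))) = 3/5 ↔ 1 = 3/5

3/5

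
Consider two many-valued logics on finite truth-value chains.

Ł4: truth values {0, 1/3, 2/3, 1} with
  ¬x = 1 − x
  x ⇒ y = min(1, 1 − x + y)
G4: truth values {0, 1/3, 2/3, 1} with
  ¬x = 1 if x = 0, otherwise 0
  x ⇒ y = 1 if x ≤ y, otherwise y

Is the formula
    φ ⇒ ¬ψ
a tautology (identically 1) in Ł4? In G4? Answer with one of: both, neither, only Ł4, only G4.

In Ł4: at φ = 1/3, ψ = 1 the value is 2/3 — not a tautology.
In G4: at φ = 1/3, ψ = 1/3 the value is 0 — not a tautology.

neither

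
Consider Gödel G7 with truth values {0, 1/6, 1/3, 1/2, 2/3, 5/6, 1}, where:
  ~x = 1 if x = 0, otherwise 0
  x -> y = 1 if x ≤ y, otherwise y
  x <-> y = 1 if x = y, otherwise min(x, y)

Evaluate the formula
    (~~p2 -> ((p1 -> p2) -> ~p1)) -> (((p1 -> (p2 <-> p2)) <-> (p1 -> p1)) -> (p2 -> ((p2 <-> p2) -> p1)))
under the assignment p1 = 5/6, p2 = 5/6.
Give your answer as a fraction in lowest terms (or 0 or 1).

~p2 = ~5/6 = 0
~~p2 = ~0 = 1
p1 -> p2 = 5/6 -> 5/6 = 1
~p1 = ~5/6 = 0
(p1 -> p2) -> ~p1 = 1 -> 0 = 0
~~p2 -> ((p1 -> p2) -> ~p1) = 1 -> 0 = 0
p2 <-> p2 = 5/6 <-> 5/6 = 1
p1 -> (p2 <-> p2) = 5/6 -> 1 = 1
p1 -> p1 = 5/6 -> 5/6 = 1
(p1 -> (p2 <-> p2)) <-> (p1 -> p1) = 1 <-> 1 = 1
p2 <-> p2 = 5/6 <-> 5/6 = 1
(p2 <-> p2) -> p1 = 1 -> 5/6 = 5/6
p2 -> ((p2 <-> p2) -> p1) = 5/6 -> 5/6 = 1
((p1 -> (p2 <-> p2)) <-> (p1 -> p1)) -> (p2 -> ((p2 <-> p2) -> p1)) = 1 -> 1 = 1
(~~p2 -> ((p1 -> p2) -> ~p1)) -> (((p1 -> (p2 <-> p2)) <-> (p1 -> p1)) -> (p2 -> ((p2 <-> p2) -> p1))) = 0 -> 1 = 1

1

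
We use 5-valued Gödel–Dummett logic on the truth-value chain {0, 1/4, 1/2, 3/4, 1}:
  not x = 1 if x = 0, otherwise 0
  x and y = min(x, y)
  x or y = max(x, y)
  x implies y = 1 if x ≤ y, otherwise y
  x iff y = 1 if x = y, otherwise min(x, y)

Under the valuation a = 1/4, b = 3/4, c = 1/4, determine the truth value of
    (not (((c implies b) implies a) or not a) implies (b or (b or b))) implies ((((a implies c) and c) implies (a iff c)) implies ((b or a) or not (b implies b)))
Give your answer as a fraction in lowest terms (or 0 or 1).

c implies b = 1/4 implies 3/4 = 1
(c implies b) implies a = 1 implies 1/4 = 1/4
not a = not 1/4 = 0
((c implies b) implies a) or not a = 1/4 or 0 = 1/4
not (((c implies b) implies a) or not a) = not 1/4 = 0
b or b = 3/4 or 3/4 = 3/4
b or (b or b) = 3/4 or 3/4 = 3/4
not (((c implies b) implies a) or not a) implies (b or (b or b)) = 0 implies 3/4 = 1
a implies c = 1/4 implies 1/4 = 1
(a implies c) and c = 1 and 1/4 = 1/4
a iff c = 1/4 iff 1/4 = 1
((a implies c) and c) implies (a iff c) = 1/4 implies 1 = 1
b or a = 3/4 or 1/4 = 3/4
b implies b = 3/4 implies 3/4 = 1
not (b implies b) = not 1 = 0
(b or a) or not (b implies b) = 3/4 or 0 = 3/4
(((a implies c) and c) implies (a iff c)) implies ((b or a) or not (b implies b)) = 1 implies 3/4 = 3/4
(not (((c implies b) implies a) or not a) implies (b or (b or b))) implies ((((a implies c) and c) implies (a iff c)) implies ((b or a) or not (b implies b))) = 1 implies 3/4 = 3/4

3/4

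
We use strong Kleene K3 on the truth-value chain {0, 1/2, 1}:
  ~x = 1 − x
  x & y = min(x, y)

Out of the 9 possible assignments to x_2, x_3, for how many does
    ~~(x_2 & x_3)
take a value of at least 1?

x_2 = 0, x_3 = 0 ↦ 0  <
x_2 = 0, x_3 = 1/2 ↦ 0  <
x_2 = 0, x_3 = 1 ↦ 0  <
x_2 = 1/2, x_3 = 0 ↦ 0  <
x_2 = 1/2, x_3 = 1/2 ↦ 1/2  <
x_2 = 1/2, x_3 = 1 ↦ 1/2  <
x_2 = 1, x_3 = 0 ↦ 0  <
x_2 = 1, x_3 = 1/2 ↦ 1/2  <
x_2 = 1, x_3 = 1 ↦ 1  ≥
So 1 of the 9 assignments meets the threshold.

1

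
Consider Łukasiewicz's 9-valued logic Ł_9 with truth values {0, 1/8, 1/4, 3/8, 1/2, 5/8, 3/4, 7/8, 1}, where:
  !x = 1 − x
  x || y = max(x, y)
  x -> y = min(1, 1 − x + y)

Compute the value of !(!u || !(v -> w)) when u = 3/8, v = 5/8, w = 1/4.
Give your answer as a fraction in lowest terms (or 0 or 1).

!u = !3/8 = 5/8
v -> w = 5/8 -> 1/4 = 5/8
!(v -> w) = !5/8 = 3/8
!u || !(v -> w) = 5/8 || 3/8 = 5/8
!(!u || !(v -> w)) = !5/8 = 3/8

3/8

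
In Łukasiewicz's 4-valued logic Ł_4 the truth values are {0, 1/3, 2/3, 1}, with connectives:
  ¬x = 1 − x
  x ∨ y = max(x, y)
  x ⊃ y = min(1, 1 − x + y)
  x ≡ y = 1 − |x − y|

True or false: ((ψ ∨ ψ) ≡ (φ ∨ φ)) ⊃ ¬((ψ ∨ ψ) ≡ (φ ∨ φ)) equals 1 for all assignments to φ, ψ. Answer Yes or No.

Counterexample: take φ = 0, ψ = 0.
ψ ∨ ψ = 0 ∨ 0 = 0
φ ∨ φ = 0 ∨ 0 = 0
(ψ ∨ ψ) ≡ (φ ∨ φ) = 0 ≡ 0 = 1
ψ ∨ ψ = 0 ∨ 0 = 0
φ ∨ φ = 0 ∨ 0 = 0
(ψ ∨ ψ) ≡ (φ ∨ φ) = 0 ≡ 0 = 1
¬((ψ ∨ ψ) ≡ (φ ∨ φ)) = ¬1 = 0
((ψ ∨ ψ) ≡ (φ ∨ φ)) ⊃ ¬((ψ ∨ ψ) ≡ (φ ∨ φ)) = 1 ⊃ 0 = 0
This gives 0 ≠ 1.

No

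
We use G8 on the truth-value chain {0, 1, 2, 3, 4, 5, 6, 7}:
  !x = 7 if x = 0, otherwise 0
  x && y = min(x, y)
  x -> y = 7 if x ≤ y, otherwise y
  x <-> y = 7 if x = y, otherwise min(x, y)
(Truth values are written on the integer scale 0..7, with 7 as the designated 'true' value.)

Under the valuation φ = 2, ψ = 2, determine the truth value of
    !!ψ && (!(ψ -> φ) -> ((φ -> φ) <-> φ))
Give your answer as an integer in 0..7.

7

!ψ = !2 = 0
!!ψ = !0 = 7
ψ -> φ = 2 -> 2 = 7
!(ψ -> φ) = !7 = 0
φ -> φ = 2 -> 2 = 7
(φ -> φ) <-> φ = 7 <-> 2 = 2
!(ψ -> φ) -> ((φ -> φ) <-> φ) = 0 -> 2 = 7
!!ψ && (!(ψ -> φ) -> ((φ -> φ) <-> φ)) = 7 && 7 = 7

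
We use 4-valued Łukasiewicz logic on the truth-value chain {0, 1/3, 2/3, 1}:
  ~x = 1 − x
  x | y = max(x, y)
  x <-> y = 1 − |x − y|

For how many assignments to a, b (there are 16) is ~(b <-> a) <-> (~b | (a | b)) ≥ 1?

3

a = 0, b = 0 ↦ 0  <
a = 0, b = 1/3 ↦ 2/3  <
a = 0, b = 2/3 ↦ 1  ≥
a = 0, b = 1 ↦ 1  ≥
a = 1/3, b = 0 ↦ 1/3  <
a = 1/3, b = 1/3 ↦ 1/3  <
a = 1/3, b = 2/3 ↦ 2/3  <
a = 1/3, b = 1 ↦ 2/3  <
a = 2/3, b = 0 ↦ 2/3  <
a = 2/3, b = 1/3 ↦ 2/3  <
a = 2/3, b = 2/3 ↦ 1/3  <
a = 2/3, b = 1 ↦ 1/3  <
a = 1, b = 0 ↦ 1  ≥
a = 1, b = 1/3 ↦ 2/3  <
a = 1, b = 2/3 ↦ 1/3  <
a = 1, b = 1 ↦ 0  <
So 3 of the 16 assignments meet the threshold.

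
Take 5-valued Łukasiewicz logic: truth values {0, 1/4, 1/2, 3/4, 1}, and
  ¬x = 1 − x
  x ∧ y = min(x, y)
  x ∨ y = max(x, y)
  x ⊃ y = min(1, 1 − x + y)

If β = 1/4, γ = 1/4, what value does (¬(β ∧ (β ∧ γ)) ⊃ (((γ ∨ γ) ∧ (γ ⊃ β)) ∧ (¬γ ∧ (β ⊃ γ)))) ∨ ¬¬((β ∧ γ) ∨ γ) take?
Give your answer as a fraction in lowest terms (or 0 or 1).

β ∧ γ = 1/4 ∧ 1/4 = 1/4
β ∧ (β ∧ γ) = 1/4 ∧ 1/4 = 1/4
¬(β ∧ (β ∧ γ)) = ¬1/4 = 3/4
γ ∨ γ = 1/4 ∨ 1/4 = 1/4
γ ⊃ β = 1/4 ⊃ 1/4 = 1
(γ ∨ γ) ∧ (γ ⊃ β) = 1/4 ∧ 1 = 1/4
¬γ = ¬1/4 = 3/4
β ⊃ γ = 1/4 ⊃ 1/4 = 1
¬γ ∧ (β ⊃ γ) = 3/4 ∧ 1 = 3/4
((γ ∨ γ) ∧ (γ ⊃ β)) ∧ (¬γ ∧ (β ⊃ γ)) = 1/4 ∧ 3/4 = 1/4
¬(β ∧ (β ∧ γ)) ⊃ (((γ ∨ γ) ∧ (γ ⊃ β)) ∧ (¬γ ∧ (β ⊃ γ))) = 3/4 ⊃ 1/4 = 1/2
β ∧ γ = 1/4 ∧ 1/4 = 1/4
(β ∧ γ) ∨ γ = 1/4 ∨ 1/4 = 1/4
¬((β ∧ γ) ∨ γ) = ¬1/4 = 3/4
¬¬((β ∧ γ) ∨ γ) = ¬3/4 = 1/4
(¬(β ∧ (β ∧ γ)) ⊃ (((γ ∨ γ) ∧ (γ ⊃ β)) ∧ (¬γ ∧ (β ⊃ γ)))) ∨ ¬¬((β ∧ γ) ∨ γ) = 1/2 ∨ 1/4 = 1/2

1/2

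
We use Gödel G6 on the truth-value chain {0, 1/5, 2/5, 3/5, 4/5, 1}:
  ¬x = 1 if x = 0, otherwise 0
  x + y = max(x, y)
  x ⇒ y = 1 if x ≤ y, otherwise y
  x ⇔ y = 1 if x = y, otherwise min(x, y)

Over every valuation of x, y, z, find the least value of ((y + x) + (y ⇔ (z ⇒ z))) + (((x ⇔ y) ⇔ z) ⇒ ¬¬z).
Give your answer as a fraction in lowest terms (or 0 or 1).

1/5

Take x = 0, y = 1/5, z = 0:
y + x = 1/5 + 0 = 1/5
z ⇒ z = 0 ⇒ 0 = 1
y ⇔ (z ⇒ z) = 1/5 ⇔ 1 = 1/5
(y + x) + (y ⇔ (z ⇒ z)) = 1/5 + 1/5 = 1/5
x ⇔ y = 0 ⇔ 1/5 = 0
(x ⇔ y) ⇔ z = 0 ⇔ 0 = 1
¬z = ¬0 = 1
¬¬z = ¬1 = 0
((x ⇔ y) ⇔ z) ⇒ ¬¬z = 1 ⇒ 0 = 0
((y + x) + (y ⇔ (z ⇒ z))) + (((x ⇔ y) ⇔ z) ⇒ ¬¬z) = 1/5 + 0 = 1/5
No assignment yields a value below 1/5, so this is the minimum.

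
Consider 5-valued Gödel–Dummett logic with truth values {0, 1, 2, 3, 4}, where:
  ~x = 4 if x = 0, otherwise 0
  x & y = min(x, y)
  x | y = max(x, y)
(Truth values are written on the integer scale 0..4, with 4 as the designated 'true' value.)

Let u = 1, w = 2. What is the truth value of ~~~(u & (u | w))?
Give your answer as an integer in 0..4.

u | w = 1 | 2 = 2
u & (u | w) = 1 & 2 = 1
~(u & (u | w)) = ~1 = 0
~~(u & (u | w)) = ~0 = 4
~~~(u & (u | w)) = ~4 = 0

0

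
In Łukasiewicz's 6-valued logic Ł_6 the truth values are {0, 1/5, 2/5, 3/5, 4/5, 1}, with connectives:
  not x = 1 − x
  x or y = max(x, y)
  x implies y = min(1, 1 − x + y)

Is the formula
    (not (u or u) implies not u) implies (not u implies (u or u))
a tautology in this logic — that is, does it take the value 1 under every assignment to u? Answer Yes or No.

Counterexample: take u = 0.
u or u = 0 or 0 = 0
not (u or u) = not 0 = 1
not u = not 0 = 1
not (u or u) implies not u = 1 implies 1 = 1
not u = not 0 = 1
u or u = 0 or 0 = 0
not u implies (u or u) = 1 implies 0 = 0
(not (u or u) implies not u) implies (not u implies (u or u)) = 1 implies 0 = 0
This gives 0 ≠ 1.

No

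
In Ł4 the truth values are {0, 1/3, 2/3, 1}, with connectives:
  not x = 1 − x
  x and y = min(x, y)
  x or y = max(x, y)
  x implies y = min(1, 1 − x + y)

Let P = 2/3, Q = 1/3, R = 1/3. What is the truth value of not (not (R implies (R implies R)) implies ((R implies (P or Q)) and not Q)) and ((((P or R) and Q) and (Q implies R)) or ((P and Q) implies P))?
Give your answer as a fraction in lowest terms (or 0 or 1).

R implies R = 1/3 implies 1/3 = 1
R implies (R implies R) = 1/3 implies 1 = 1
not (R implies (R implies R)) = not 1 = 0
P or Q = 2/3 or 1/3 = 2/3
R implies (P or Q) = 1/3 implies 2/3 = 1
not Q = not 1/3 = 2/3
(R implies (P or Q)) and not Q = 1 and 2/3 = 2/3
not (R implies (R implies R)) implies ((R implies (P or Q)) and not Q) = 0 implies 2/3 = 1
not (not (R implies (R implies R)) implies ((R implies (P or Q)) and not Q)) = not 1 = 0
P or R = 2/3 or 1/3 = 2/3
(P or R) and Q = 2/3 and 1/3 = 1/3
Q implies R = 1/3 implies 1/3 = 1
((P or R) and Q) and (Q implies R) = 1/3 and 1 = 1/3
P and Q = 2/3 and 1/3 = 1/3
(P and Q) implies P = 1/3 implies 2/3 = 1
(((P or R) and Q) and (Q implies R)) or ((P and Q) implies P) = 1/3 or 1 = 1
not (not (R implies (R implies R)) implies ((R implies (P or Q)) and not Q)) and ((((P or R) and Q) and (Q implies R)) or ((P and Q) implies P)) = 0 and 1 = 0

0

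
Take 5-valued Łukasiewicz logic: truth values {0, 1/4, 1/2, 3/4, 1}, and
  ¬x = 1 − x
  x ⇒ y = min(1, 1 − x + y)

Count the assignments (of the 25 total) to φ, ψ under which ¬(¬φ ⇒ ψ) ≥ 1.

value 1: 1 assignment (counts)
value 3/4: 2 assignments
value 1/2: 3 assignments
value 1/4: 4 assignments
value 0: 15 assignments
So 1 of the 25 assignments meets the threshold.

1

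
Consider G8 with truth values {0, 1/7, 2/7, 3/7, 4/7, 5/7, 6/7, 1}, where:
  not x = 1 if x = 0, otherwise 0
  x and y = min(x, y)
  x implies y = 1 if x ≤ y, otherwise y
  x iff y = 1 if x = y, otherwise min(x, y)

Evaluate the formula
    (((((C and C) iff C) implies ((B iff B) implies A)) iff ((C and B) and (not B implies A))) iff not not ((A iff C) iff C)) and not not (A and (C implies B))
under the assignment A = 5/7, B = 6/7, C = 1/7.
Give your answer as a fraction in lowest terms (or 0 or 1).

C and C = 1/7 and 1/7 = 1/7
(C and C) iff C = 1/7 iff 1/7 = 1
B iff B = 6/7 iff 6/7 = 1
(B iff B) implies A = 1 implies 5/7 = 5/7
((C and C) iff C) implies ((B iff B) implies A) = 1 implies 5/7 = 5/7
C and B = 1/7 and 6/7 = 1/7
not B = not 6/7 = 0
not B implies A = 0 implies 5/7 = 1
(C and B) and (not B implies A) = 1/7 and 1 = 1/7
(((C and C) iff C) implies ((B iff B) implies A)) iff ((C and B) and (not B implies A)) = 5/7 iff 1/7 = 1/7
A iff C = 5/7 iff 1/7 = 1/7
(A iff C) iff C = 1/7 iff 1/7 = 1
not ((A iff C) iff C) = not 1 = 0
not not ((A iff C) iff C) = not 0 = 1
((((C and C) iff C) implies ((B iff B) implies A)) iff ((C and B) and (not B implies A))) iff not not ((A iff C) iff C) = 1/7 iff 1 = 1/7
C implies B = 1/7 implies 6/7 = 1
A and (C implies B) = 5/7 and 1 = 5/7
not (A and (C implies B)) = not 5/7 = 0
not not (A and (C implies B)) = not 0 = 1
(((((C and C) iff C) implies ((B iff B) implies A)) iff ((C and B) and (not B implies A))) iff not not ((A iff C) iff C)) and not not (A and (C implies B)) = 1/7 and 1 = 1/7

1/7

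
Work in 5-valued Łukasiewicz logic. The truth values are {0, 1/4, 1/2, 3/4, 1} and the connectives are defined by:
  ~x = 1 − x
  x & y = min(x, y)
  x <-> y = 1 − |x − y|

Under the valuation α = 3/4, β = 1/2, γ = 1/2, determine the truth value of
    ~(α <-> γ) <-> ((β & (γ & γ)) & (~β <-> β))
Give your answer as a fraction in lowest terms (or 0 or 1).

3/4

α <-> γ = 3/4 <-> 1/2 = 3/4
~(α <-> γ) = ~3/4 = 1/4
γ & γ = 1/2 & 1/2 = 1/2
β & (γ & γ) = 1/2 & 1/2 = 1/2
~β = ~1/2 = 1/2
~β <-> β = 1/2 <-> 1/2 = 1
(β & (γ & γ)) & (~β <-> β) = 1/2 & 1 = 1/2
~(α <-> γ) <-> ((β & (γ & γ)) & (~β <-> β)) = 1/4 <-> 1/2 = 3/4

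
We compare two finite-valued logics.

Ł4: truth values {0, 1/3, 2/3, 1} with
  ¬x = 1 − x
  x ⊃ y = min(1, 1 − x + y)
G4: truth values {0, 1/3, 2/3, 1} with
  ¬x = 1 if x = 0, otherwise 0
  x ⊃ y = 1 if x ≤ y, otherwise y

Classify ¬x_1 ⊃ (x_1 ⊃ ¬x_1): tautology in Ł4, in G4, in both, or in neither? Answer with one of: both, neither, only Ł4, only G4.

In Ł4: every assignment gives 1 — tautology.
In G4: every assignment gives 1 — tautology.

both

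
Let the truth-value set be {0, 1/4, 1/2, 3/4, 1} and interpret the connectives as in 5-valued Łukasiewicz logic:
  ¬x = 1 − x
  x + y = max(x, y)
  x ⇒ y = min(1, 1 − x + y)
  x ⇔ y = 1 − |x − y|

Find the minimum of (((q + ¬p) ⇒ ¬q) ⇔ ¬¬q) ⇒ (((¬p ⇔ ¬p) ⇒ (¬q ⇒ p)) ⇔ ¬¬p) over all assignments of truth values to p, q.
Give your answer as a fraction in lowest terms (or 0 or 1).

1/2

Take p = 0, q = 1/2:
¬p = ¬0 = 1
q + ¬p = 1/2 + 1 = 1
¬q = ¬1/2 = 1/2
(q + ¬p) ⇒ ¬q = 1 ⇒ 1/2 = 1/2
¬q = ¬1/2 = 1/2
¬¬q = ¬1/2 = 1/2
((q + ¬p) ⇒ ¬q) ⇔ ¬¬q = 1/2 ⇔ 1/2 = 1
¬p = ¬0 = 1
¬p = ¬0 = 1
¬p ⇔ ¬p = 1 ⇔ 1 = 1
¬q = ¬1/2 = 1/2
¬q ⇒ p = 1/2 ⇒ 0 = 1/2
(¬p ⇔ ¬p) ⇒ (¬q ⇒ p) = 1 ⇒ 1/2 = 1/2
¬p = ¬0 = 1
¬¬p = ¬1 = 0
((¬p ⇔ ¬p) ⇒ (¬q ⇒ p)) ⇔ ¬¬p = 1/2 ⇔ 0 = 1/2
(((q + ¬p) ⇒ ¬q) ⇔ ¬¬q) ⇒ (((¬p ⇔ ¬p) ⇒ (¬q ⇒ p)) ⇔ ¬¬p) = 1 ⇒ 1/2 = 1/2
No assignment yields a value below 1/2, so this is the minimum.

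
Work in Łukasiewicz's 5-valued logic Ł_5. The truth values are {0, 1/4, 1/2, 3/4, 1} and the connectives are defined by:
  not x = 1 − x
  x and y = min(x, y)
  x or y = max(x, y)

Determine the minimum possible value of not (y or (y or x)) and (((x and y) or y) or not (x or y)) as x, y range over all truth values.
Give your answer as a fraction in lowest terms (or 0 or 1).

Take x = 0, y = 1:
y or x = 1 or 0 = 1
y or (y or x) = 1 or 1 = 1
not (y or (y or x)) = not 1 = 0
x and y = 0 and 1 = 0
(x and y) or y = 0 or 1 = 1
x or y = 0 or 1 = 1
not (x or y) = not 1 = 0
((x and y) or y) or not (x or y) = 1 or 0 = 1
not (y or (y or x)) and (((x and y) or y) or not (x or y)) = 0 and 1 = 0
No assignment yields a value below 0, so this is the minimum.

0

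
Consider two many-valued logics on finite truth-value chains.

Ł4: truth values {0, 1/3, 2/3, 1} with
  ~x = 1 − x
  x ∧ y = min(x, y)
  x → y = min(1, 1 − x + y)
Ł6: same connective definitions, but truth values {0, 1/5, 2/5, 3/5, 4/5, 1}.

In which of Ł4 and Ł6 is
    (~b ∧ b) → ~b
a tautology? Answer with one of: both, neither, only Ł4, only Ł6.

In Ł4: every assignment gives 1 — tautology.
In Ł6: every assignment gives 1 — tautology.

both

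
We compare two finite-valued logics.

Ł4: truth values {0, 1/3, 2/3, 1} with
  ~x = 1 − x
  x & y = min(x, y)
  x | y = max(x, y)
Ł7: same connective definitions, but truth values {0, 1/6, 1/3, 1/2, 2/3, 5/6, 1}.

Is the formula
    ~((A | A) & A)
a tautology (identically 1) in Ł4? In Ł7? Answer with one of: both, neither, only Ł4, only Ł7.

In Ł4: at A = 1/3 the value is 2/3 — not a tautology.
In Ł7: at A = 1/6 the value is 5/6 — not a tautology.

neither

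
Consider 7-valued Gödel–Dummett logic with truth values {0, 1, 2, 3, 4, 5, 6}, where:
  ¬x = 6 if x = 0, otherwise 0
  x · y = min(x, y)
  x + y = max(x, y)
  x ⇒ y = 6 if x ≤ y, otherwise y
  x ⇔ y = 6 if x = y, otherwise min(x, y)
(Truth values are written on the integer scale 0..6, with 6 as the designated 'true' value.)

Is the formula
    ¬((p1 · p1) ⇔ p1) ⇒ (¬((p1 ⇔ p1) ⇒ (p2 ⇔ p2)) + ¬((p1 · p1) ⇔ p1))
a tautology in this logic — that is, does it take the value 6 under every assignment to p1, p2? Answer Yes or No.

At p1 = 2, p2 = 2, for instance:
p1 · p1 = 2 · 2 = 2
(p1 · p1) ⇔ p1 = 2 ⇔ 2 = 6
¬((p1 · p1) ⇔ p1) = ¬6 = 0
p1 ⇔ p1 = 2 ⇔ 2 = 6
p2 ⇔ p2 = 2 ⇔ 2 = 6
(p1 ⇔ p1) ⇒ (p2 ⇔ p2) = 6 ⇒ 6 = 6
¬((p1 ⇔ p1) ⇒ (p2 ⇔ p2)) = ¬6 = 0
¬((p1 ⇔ p1) ⇒ (p2 ⇔ p2)) + ¬((p1 · p1) ⇔ p1) = 0 + 0 = 0
¬((p1 · p1) ⇔ p1) ⇒ (¬((p1 ⇔ p1) ⇒ (p2 ⇔ p2)) + ¬((p1 · p1) ⇔ p1)) = 0 ⇒ 0 = 6
and checking the remaining 48 assignments likewise gives ≥ 6 in every case.

Yes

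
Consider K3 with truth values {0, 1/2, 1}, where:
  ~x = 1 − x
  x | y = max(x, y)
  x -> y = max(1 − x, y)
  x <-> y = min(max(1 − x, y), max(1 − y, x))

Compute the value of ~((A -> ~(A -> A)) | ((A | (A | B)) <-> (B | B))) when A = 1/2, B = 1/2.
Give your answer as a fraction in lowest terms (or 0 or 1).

A -> A = 1/2 -> 1/2 = 1/2
~(A -> A) = ~1/2 = 1/2
A -> ~(A -> A) = 1/2 -> 1/2 = 1/2
A | B = 1/2 | 1/2 = 1/2
A | (A | B) = 1/2 | 1/2 = 1/2
B | B = 1/2 | 1/2 = 1/2
(A | (A | B)) <-> (B | B) = 1/2 <-> 1/2 = 1/2
(A -> ~(A -> A)) | ((A | (A | B)) <-> (B | B)) = 1/2 | 1/2 = 1/2
~((A -> ~(A -> A)) | ((A | (A | B)) <-> (B | B))) = ~1/2 = 1/2

1/2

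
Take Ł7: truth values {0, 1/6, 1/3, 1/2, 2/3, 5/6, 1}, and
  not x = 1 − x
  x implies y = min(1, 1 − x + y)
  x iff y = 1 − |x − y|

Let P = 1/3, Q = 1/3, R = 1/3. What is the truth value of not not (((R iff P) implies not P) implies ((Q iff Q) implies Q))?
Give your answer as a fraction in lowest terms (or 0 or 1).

2/3

R iff P = 1/3 iff 1/3 = 1
not P = not 1/3 = 2/3
(R iff P) implies not P = 1 implies 2/3 = 2/3
Q iff Q = 1/3 iff 1/3 = 1
(Q iff Q) implies Q = 1 implies 1/3 = 1/3
((R iff P) implies not P) implies ((Q iff Q) implies Q) = 2/3 implies 1/3 = 2/3
not (((R iff P) implies not P) implies ((Q iff Q) implies Q)) = not 2/3 = 1/3
not not (((R iff P) implies not P) implies ((Q iff Q) implies Q)) = not 1/3 = 2/3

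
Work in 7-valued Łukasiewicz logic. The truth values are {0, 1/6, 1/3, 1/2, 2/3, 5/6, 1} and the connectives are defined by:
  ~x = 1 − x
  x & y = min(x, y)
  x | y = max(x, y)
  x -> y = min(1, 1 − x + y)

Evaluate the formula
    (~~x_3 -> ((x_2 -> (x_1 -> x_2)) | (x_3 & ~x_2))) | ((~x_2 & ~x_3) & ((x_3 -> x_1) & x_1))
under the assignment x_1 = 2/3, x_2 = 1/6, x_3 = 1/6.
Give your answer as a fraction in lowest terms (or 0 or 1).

~x_3 = ~1/6 = 5/6
~~x_3 = ~5/6 = 1/6
x_1 -> x_2 = 2/3 -> 1/6 = 1/2
x_2 -> (x_1 -> x_2) = 1/6 -> 1/2 = 1
~x_2 = ~1/6 = 5/6
x_3 & ~x_2 = 1/6 & 5/6 = 1/6
(x_2 -> (x_1 -> x_2)) | (x_3 & ~x_2) = 1 | 1/6 = 1
~~x_3 -> ((x_2 -> (x_1 -> x_2)) | (x_3 & ~x_2)) = 1/6 -> 1 = 1
~x_2 = ~1/6 = 5/6
~x_3 = ~1/6 = 5/6
~x_2 & ~x_3 = 5/6 & 5/6 = 5/6
x_3 -> x_1 = 1/6 -> 2/3 = 1
(x_3 -> x_1) & x_1 = 1 & 2/3 = 2/3
(~x_2 & ~x_3) & ((x_3 -> x_1) & x_1) = 5/6 & 2/3 = 2/3
(~~x_3 -> ((x_2 -> (x_1 -> x_2)) | (x_3 & ~x_2))) | ((~x_2 & ~x_3) & ((x_3 -> x_1) & x_1)) = 1 | 2/3 = 1

1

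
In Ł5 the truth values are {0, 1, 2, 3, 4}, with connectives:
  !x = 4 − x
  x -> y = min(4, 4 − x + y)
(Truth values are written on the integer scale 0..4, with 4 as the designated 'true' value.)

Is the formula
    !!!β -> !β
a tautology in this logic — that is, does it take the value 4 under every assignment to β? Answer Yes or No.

Yes

β = 0 ↦ 4
β = 1 ↦ 4
β = 2 ↦ 4
β = 3 ↦ 4
β = 4 ↦ 4
Every assignment gives a value ≥ 4.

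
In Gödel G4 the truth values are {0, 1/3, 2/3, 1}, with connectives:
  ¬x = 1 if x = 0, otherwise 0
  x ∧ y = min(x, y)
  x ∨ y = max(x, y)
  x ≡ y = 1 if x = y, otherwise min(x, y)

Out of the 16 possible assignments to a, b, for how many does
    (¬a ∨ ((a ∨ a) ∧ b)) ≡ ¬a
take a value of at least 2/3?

7

a = 0, b = 0 ↦ 1  ≥
a = 0, b = 1/3 ↦ 1  ≥
a = 0, b = 2/3 ↦ 1  ≥
a = 0, b = 1 ↦ 1  ≥
a = 1/3, b = 0 ↦ 1  ≥
a = 1/3, b = 1/3 ↦ 0  <
a = 1/3, b = 2/3 ↦ 0  <
a = 1/3, b = 1 ↦ 0  <
a = 2/3, b = 0 ↦ 1  ≥
a = 2/3, b = 1/3 ↦ 0  <
a = 2/3, b = 2/3 ↦ 0  <
a = 2/3, b = 1 ↦ 0  <
a = 1, b = 0 ↦ 1  ≥
a = 1, b = 1/3 ↦ 0  <
a = 1, b = 2/3 ↦ 0  <
a = 1, b = 1 ↦ 0  <
So 7 of the 16 assignments meet the threshold.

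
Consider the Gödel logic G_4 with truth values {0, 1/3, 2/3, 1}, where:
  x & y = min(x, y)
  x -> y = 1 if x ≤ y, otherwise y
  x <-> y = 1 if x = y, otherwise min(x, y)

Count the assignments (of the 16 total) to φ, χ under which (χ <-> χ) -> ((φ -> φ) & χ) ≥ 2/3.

8

φ = 0, χ = 0 ↦ 0  <
φ = 0, χ = 1/3 ↦ 1/3  <
φ = 0, χ = 2/3 ↦ 2/3  ≥
φ = 0, χ = 1 ↦ 1  ≥
φ = 1/3, χ = 0 ↦ 0  <
φ = 1/3, χ = 1/3 ↦ 1/3  <
φ = 1/3, χ = 2/3 ↦ 2/3  ≥
φ = 1/3, χ = 1 ↦ 1  ≥
φ = 2/3, χ = 0 ↦ 0  <
φ = 2/3, χ = 1/3 ↦ 1/3  <
φ = 2/3, χ = 2/3 ↦ 2/3  ≥
φ = 2/3, χ = 1 ↦ 1  ≥
φ = 1, χ = 0 ↦ 0  <
φ = 1, χ = 1/3 ↦ 1/3  <
φ = 1, χ = 2/3 ↦ 2/3  ≥
φ = 1, χ = 1 ↦ 1  ≥
So 8 of the 16 assignments meet the threshold.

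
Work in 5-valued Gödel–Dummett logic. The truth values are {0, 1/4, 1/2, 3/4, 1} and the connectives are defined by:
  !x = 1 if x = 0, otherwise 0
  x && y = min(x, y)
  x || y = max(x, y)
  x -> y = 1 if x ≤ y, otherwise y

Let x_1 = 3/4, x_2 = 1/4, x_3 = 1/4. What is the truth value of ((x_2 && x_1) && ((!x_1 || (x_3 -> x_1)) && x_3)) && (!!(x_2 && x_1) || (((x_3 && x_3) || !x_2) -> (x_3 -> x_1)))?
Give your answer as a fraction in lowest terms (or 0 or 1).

x_2 && x_1 = 1/4 && 3/4 = 1/4
!x_1 = !3/4 = 0
x_3 -> x_1 = 1/4 -> 3/4 = 1
!x_1 || (x_3 -> x_1) = 0 || 1 = 1
(!x_1 || (x_3 -> x_1)) && x_3 = 1 && 1/4 = 1/4
(x_2 && x_1) && ((!x_1 || (x_3 -> x_1)) && x_3) = 1/4 && 1/4 = 1/4
x_2 && x_1 = 1/4 && 3/4 = 1/4
!(x_2 && x_1) = !1/4 = 0
!!(x_2 && x_1) = !0 = 1
x_3 && x_3 = 1/4 && 1/4 = 1/4
!x_2 = !1/4 = 0
(x_3 && x_3) || !x_2 = 1/4 || 0 = 1/4
x_3 -> x_1 = 1/4 -> 3/4 = 1
((x_3 && x_3) || !x_2) -> (x_3 -> x_1) = 1/4 -> 1 = 1
!!(x_2 && x_1) || (((x_3 && x_3) || !x_2) -> (x_3 -> x_1)) = 1 || 1 = 1
((x_2 && x_1) && ((!x_1 || (x_3 -> x_1)) && x_3)) && (!!(x_2 && x_1) || (((x_3 && x_3) || !x_2) -> (x_3 -> x_1))) = 1/4 && 1 = 1/4

1/4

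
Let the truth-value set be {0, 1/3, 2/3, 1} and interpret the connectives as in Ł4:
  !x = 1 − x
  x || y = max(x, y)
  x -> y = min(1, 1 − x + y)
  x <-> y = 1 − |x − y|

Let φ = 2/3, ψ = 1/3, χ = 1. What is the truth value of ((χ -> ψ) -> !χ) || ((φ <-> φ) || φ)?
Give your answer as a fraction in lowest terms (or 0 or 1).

χ -> ψ = 1 -> 1/3 = 1/3
!χ = !1 = 0
(χ -> ψ) -> !χ = 1/3 -> 0 = 2/3
φ <-> φ = 2/3 <-> 2/3 = 1
(φ <-> φ) || φ = 1 || 2/3 = 1
((χ -> ψ) -> !χ) || ((φ <-> φ) || φ) = 2/3 || 1 = 1

1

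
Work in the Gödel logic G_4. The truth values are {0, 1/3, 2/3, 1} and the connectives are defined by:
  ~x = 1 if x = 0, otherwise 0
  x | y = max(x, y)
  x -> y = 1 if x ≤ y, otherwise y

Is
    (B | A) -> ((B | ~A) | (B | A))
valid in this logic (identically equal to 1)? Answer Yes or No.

A = 0, B = 0 ↦ 1
A = 0, B = 1/3 ↦ 1
A = 0, B = 2/3 ↦ 1
A = 0, B = 1 ↦ 1
A = 1/3, B = 0 ↦ 1
A = 1/3, B = 1/3 ↦ 1
A = 1/3, B = 2/3 ↦ 1
A = 1/3, B = 1 ↦ 1
A = 2/3, B = 0 ↦ 1
A = 2/3, B = 1/3 ↦ 1
A = 2/3, B = 2/3 ↦ 1
A = 2/3, B = 1 ↦ 1
A = 1, B = 0 ↦ 1
A = 1, B = 1/3 ↦ 1
A = 1, B = 2/3 ↦ 1
A = 1, B = 1 ↦ 1
Every assignment gives a value ≥ 1.

Yes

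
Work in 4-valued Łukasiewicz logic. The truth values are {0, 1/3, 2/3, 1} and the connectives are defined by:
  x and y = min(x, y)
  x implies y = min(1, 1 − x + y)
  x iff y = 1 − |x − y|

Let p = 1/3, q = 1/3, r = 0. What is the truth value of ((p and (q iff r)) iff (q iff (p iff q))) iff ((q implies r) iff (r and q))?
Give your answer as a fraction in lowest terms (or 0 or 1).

q iff r = 1/3 iff 0 = 2/3
p and (q iff r) = 1/3 and 2/3 = 1/3
p iff q = 1/3 iff 1/3 = 1
q iff (p iff q) = 1/3 iff 1 = 1/3
(p and (q iff r)) iff (q iff (p iff q)) = 1/3 iff 1/3 = 1
q implies r = 1/3 implies 0 = 2/3
r and q = 0 and 1/3 = 0
(q implies r) iff (r and q) = 2/3 iff 0 = 1/3
((p and (q iff r)) iff (q iff (p iff q))) iff ((q implies r) iff (r and q)) = 1 iff 1/3 = 1/3

1/3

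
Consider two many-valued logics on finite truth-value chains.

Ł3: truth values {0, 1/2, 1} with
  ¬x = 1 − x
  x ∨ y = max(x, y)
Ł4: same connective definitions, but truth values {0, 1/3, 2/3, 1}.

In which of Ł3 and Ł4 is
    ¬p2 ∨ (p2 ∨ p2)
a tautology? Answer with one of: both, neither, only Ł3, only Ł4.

In Ł3: at p2 = 1/2 the value is 1/2 — not a tautology.
In Ł4: at p2 = 1/3 the value is 2/3 — not a tautology.

neither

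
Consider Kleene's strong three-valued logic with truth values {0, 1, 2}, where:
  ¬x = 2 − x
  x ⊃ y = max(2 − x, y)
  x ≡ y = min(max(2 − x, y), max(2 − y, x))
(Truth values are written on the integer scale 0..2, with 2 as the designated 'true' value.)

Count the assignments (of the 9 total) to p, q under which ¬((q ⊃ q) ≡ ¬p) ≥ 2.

2

p = 0, q = 0 ↦ 0  <
p = 0, q = 1 ↦ 1  <
p = 0, q = 2 ↦ 0  <
p = 1, q = 0 ↦ 1  <
p = 1, q = 1 ↦ 1  <
p = 1, q = 2 ↦ 1  <
p = 2, q = 0 ↦ 2  ≥
p = 2, q = 1 ↦ 1  <
p = 2, q = 2 ↦ 2  ≥
So 2 of the 9 assignments meet the threshold.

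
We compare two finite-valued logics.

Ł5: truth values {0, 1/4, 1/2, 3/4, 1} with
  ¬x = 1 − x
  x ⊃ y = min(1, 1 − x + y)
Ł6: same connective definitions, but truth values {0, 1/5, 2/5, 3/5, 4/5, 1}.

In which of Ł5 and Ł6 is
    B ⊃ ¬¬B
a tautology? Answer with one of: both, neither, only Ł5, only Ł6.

In Ł5: every assignment gives 1 — tautology.
In Ł6: every assignment gives 1 — tautology.

both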